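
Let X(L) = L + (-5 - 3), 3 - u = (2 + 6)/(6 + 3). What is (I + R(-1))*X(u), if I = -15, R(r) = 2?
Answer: 689/9 ≈ 76.556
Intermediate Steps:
u = 19/9 (u = 3 - (2 + 6)/(6 + 3) = 3 - 8/9 = 19/9 ≈ 2.1111)
X(L) = -8 + L (X(L) = L - 8 = -8 + L)
(I + R(-1))*X(u) = (-15 + 2)*(-8 + 19/9) = -13*(-53/9) = 689/9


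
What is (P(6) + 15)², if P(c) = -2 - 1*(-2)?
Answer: 225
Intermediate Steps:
P(c) = 0 (P(c) = -2 + 2 = 0)
(P(6) + 15)² = (0 + 15)² = 15² = 225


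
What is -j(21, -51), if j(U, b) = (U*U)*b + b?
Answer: 22542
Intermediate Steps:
j(U, b) = b + b*U**2 (j(U, b) = U**2*b + b = b*U**2 + b = b + b*U**2)
-j(21, -51) = -(-51)*(1 + 21**2) = -(-51)*(1 + 441) = -(-51)*442 = -1*(-22542) = 22542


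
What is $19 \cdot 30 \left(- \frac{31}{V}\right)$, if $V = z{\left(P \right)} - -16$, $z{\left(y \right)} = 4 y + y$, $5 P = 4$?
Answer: $- \frac{1767}{2} \approx -883.5$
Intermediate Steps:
$P = \frac{4}{5}$ ($P = \frac{1}{5} \cdot 4 = \frac{4}{5} \approx 0.8$)
$z{\left(y \right)} = 5 y$
$V = 20$ ($V = 5 \cdot \frac{4}{5} - -16 = 4 + 16 = 20$)
$19 \cdot 30 \left(- \frac{31}{V}\right) = 19 \cdot 30 \left(- \frac{31}{20}\right) = 570 \left(\left(-31\right) \frac{1}{20}\right) = 570 \left(- \frac{31}{20}\right) = - \frac{1767}{2}$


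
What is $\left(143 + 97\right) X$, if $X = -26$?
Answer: $-6240$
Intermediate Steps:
$\left(143 + 97\right) X = \left(143 + 97\right) \left(-26\right) = 240 \left(-26\right) = -6240$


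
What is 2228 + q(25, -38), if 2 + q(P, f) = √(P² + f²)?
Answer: 2226 + √2069 ≈ 2271.5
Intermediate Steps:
q(P, f) = -2 + √(P² + f²)
2228 + q(25, -38) = 2228 + (-2 + √(25² + (-38)²)) = 2228 + (-2 + √(625 + 1444)) = 2228 + (-2 + √2069) = 2226 + √2069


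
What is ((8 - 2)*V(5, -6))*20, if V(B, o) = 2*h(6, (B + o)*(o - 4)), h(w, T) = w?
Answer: 1440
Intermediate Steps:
V(B, o) = 12 (V(B, o) = 2*6 = 12)
((8 - 2)*V(5, -6))*20 = ((8 - 2)*12)*20 = (6*12)*20 = 72*20 = 1440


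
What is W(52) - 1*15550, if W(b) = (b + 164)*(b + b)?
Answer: 6914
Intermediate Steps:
W(b) = 2*b*(164 + b) (W(b) = (164 + b)*(2*b) = 2*b*(164 + b))
W(52) - 1*15550 = 2*52*(164 + 52) - 1*15550 = 2*52*216 - 15550 = 22464 - 15550 = 6914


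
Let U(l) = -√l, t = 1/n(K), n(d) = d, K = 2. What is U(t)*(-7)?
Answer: 7*√2/2 ≈ 4.9497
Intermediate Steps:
t = ½ (t = 1/2 = ½ ≈ 0.50000)
U(t)*(-7) = -√(½)*(-7) = -√2/2*(-7) = 7*√2/2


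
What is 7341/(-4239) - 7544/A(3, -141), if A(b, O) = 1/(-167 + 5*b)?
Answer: 1620267697/1413 ≈ 1.1467e+6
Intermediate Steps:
7341/(-4239) - 7544/A(3, -141) = 7341/(-4239) - 7544/(1/(-167 + 5*3)) = 7341*(-1/4239) - 7544/(1/(-167 + 15)) = -2447/1413 - 7544/(1/(-152)) = -2447/1413 - 7544/(-1/152) = -2447/1413 - 7544*(-152) = -2447/1413 + 1146688 = 1620267697/1413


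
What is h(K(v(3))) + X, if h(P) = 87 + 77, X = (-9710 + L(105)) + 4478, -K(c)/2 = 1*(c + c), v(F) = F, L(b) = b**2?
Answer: 5957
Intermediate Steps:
K(c) = -4*c (K(c) = -2*(c + c) = -2*2*c = -4*c)
X = 5793 (X = (-9710 + 105**2) + 4478 = (-9710 + 11025) + 4478 = 1315 + 4478 = 5793)
h(P) = 164
h(K(v(3))) + X = 164 + 5793 = 5957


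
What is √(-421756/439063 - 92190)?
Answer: I*√17772233931016738/439063 ≈ 303.63*I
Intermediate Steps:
√(-421756/439063 - 92190) = √(-40477639726/439063) = I*√17772233931016738/439063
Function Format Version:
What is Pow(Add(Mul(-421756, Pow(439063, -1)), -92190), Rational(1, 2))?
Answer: Mul(Rational(1, 439063), I, Pow(17772233931016738, Rational(1, 2))) ≈ Mul(303.63, I)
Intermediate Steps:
Pow(Add(Mul(-421756, Pow(439063, -1)), -92190), Rational(1, 2)) = Pow(Add(Mul(-421756, Rational(1, 439063)), -92190), Rational(1, 2)) = Pow(Add(Rational(-421756, 439063), -92190), Rational(1, 2)) = Pow(Rational(-40477639726, 439063), Rational(1, 2)) = Mul(Rational(1, 439063), I, Pow(17772233931016738, Rational(1, 2)))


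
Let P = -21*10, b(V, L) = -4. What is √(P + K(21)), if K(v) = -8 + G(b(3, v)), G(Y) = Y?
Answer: I*√222 ≈ 14.9*I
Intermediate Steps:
P = -210
K(v) = -12 (K(v) = -8 - 4 = -12)
√(P + K(21)) = √(-210 - 12) = √(-222) = I*√222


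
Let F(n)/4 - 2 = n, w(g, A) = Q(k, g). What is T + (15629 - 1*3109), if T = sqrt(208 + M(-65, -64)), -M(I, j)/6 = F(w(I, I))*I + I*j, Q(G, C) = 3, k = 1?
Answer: 12520 + 2*I*sqrt(4238) ≈ 12520.0 + 130.2*I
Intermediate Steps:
w(g, A) = 3
F(n) = 8 + 4*n
M(I, j) = -120*I - 6*I*j (M(I, j) = -6*((8 + 4*3)*I + I*j) = -6*((8 + 12)*I + I*j) = -6*(20*I + I*j) = -120*I - 6*I*j)
T = 2*I*sqrt(4238) (T = sqrt(208 - 6*(-65)*(20 - 64)) = sqrt(208 - 6*(-65)*(-44)) = sqrt(208 - 17160) = sqrt(-16952) = 2*I*sqrt(4238) ≈ 130.2*I)
T + (15629 - 1*3109) = 2*I*sqrt(4238) + (15629 - 1*3109) = 2*I*sqrt(4238) + (15629 - 3109) = 2*I*sqrt(4238) + 12520 = 12520 + 2*I*sqrt(4238)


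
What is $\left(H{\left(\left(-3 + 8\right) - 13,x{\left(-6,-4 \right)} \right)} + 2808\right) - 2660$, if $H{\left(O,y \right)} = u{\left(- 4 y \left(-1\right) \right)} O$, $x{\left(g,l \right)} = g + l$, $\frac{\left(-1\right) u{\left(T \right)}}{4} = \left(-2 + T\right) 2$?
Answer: $-2540$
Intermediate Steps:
$u{\left(T \right)} = 16 - 8 T$ ($u{\left(T \right)} = - 4 \left(-2 + T\right) 2 = - 4 \left(-4 + 2 T\right) = 16 - 8 T$)
$H{\left(O,y \right)} = O \left(16 - 32 y\right)$ ($H{\left(O,y \right)} = \left(16 - 8 - 4 y \left(-1\right)\right) O = \left(16 - 8 \cdot 4 y\right) O = \left(16 - 32 y\right) O = O \left(16 - 32 y\right)$)
$\left(H{\left(\left(-3 + 8\right) - 13,x{\left(-6,-4 \right)} \right)} + 2808\right) - 2660 = \left(16 \left(\left(-3 + 8\right) - 13\right) \left(1 - 2 \left(-6 - 4\right)\right) + 2808\right) - 2660 = \left(16 \left(5 - 13\right) \left(1 - -20\right) + 2808\right) - 2660 = \left(16 \left(-8\right) \left(1 + 20\right) + 2808\right) - 2660 = \left(16 \left(-8\right) 21 + 2808\right) - 2660 = \left(-2688 + 2808\right) - 2660 = 120 - 2660 = -2540$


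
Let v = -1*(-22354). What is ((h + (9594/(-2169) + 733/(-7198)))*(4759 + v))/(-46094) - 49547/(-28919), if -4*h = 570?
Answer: 2683411561379916/30425866919173 ≈ 88.195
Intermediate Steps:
h = -285/2 (h = -¼*570 = -285/2 ≈ -142.50)
v = 22354
((h + (9594/(-2169) + 733/(-7198)))*(4759 + v))/(-46094) - 49547/(-28919) = ((-285/2 + (9594/(-2169) + 733/(-7198)))*(4759 + 22354))/(-46094) - 49547/(-28919) = ((-285/2 + (9594*(-1/2169) + 733*(-1/7198)))*27113)*(-1/46094) - 49547*(-1/28919) = ((-285/2 + (-1066/241 - 733/7198))*27113)*(-1/46094) + 49547/28919 = ((-285/2 - 7849721/1734718)*27113)*(-1/46094) + 49547/28919 = -127523518/867359*27113*(-1/46094) + 49547/28919 = -3457545143534/867359*(-1/46094) + 49547/28919 = 90988030093/1052106467 + 49547/28919 = 2683411561379916/30425866919173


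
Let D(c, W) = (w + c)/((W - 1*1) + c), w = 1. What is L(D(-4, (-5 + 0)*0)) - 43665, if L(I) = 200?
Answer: -43465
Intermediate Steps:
D(c, W) = (1 + c)/(-1 + W + c) (D(c, W) = (1 + c)/((W - 1*1) + c) = (1 + c)/((W - 1) + c) = (1 + c)/((-1 + W) + c) = (1 + c)/(-1 + W + c))
L(D(-4, (-5 + 0)*0)) - 43665 = 200 - 43665 = -43465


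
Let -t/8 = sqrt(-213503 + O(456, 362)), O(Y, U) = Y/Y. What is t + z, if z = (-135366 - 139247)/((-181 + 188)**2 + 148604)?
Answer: -274613/148653 - 8*I*sqrt(213502) ≈ -1.8473 - 3696.5*I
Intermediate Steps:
O(Y, U) = 1
z = -274613/148653 (z = -274613/(7**2 + 148604) = -274613/(49 + 148604) = -274613/148653 ≈ -1.8473)
t = -8*I*sqrt(213502) (t = -8*sqrt(-213503 + 1) = -8*I*sqrt(213502) ≈ -3696.5*I)
t + z = -8*I*sqrt(213502) - 274613/148653 = -274613/148653 - 8*I*sqrt(213502)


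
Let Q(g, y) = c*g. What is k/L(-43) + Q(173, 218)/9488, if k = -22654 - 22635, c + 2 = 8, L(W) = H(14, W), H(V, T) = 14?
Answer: -107421875/33208 ≈ -3234.8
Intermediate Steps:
L(W) = 14
c = 6 (c = -2 + 8 = 6)
k = -45289
Q(g, y) = 6*g
k/L(-43) + Q(173, 218)/9488 = -45289/14 + (6*173)/9488 = -45289*1/14 + 1038*(1/9488) = -45289/14 + 519/4744 = -107421875/33208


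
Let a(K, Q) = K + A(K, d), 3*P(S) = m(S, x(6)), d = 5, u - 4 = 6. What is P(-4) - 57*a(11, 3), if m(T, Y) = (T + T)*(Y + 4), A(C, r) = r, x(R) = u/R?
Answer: -8344/9 ≈ -927.11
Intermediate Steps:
u = 10 (u = 4 + 6 = 10)
x(R) = 10/R
m(T, Y) = 2*T*(4 + Y) (m(T, Y) = (2*T)*(4 + Y) = 2*T*(4 + Y))
P(S) = 34*S/9 (P(S) = (2*S*(4 + 10/6))/3 = (2*S*(4 + 10*(⅙)))/3 = (2*S*(4 + 5/3))/3 = (2*S*(17/3))/3 = (34*S/3)/3 = 34*S/9)
a(K, Q) = 5 + K (a(K, Q) = K + 5 = 5 + K)
P(-4) - 57*a(11, 3) = (34/9)*(-4) - 57*(5 + 11) = -136/9 - 57*16 = -136/9 - 912 = -8344/9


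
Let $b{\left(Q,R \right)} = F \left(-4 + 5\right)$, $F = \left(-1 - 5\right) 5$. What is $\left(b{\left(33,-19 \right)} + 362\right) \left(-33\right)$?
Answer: $-10956$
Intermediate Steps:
$F = -30$ ($F = \left(-6\right) 5 = -30$)
$b{\left(Q,R \right)} = -30$ ($b{\left(Q,R \right)} = - 30 \left(-4 + 5\right) = \left(-30\right) 1 = -30$)
$\left(b{\left(33,-19 \right)} + 362\right) \left(-33\right) = \left(-30 + 362\right) \left(-33\right) = 332 \left(-33\right) = -10956$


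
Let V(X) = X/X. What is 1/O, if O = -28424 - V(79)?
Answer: -1/28425 ≈ -3.5180e-5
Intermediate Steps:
V(X) = 1
O = -28425 (O = -28424 - 1*1 = -28424 - 1 = -28425)
1/O = 1/(-28425) = -1/28425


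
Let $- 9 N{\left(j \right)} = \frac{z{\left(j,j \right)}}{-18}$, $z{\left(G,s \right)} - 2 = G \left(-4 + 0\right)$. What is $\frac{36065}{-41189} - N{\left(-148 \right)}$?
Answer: $- \frac{561274}{123567} \approx -4.5423$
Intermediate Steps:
$z{\left(G,s \right)} = 2 - 4 G$ ($z{\left(G,s \right)} = 2 + G \left(-4 + 0\right) = 2 + G \left(-4\right) = 2 - 4 G$)
$N{\left(j \right)} = \frac{1}{81} - \frac{2 j}{81}$ ($N{\left(j \right)} = - \frac{\left(2 - 4 j\right) \frac{1}{-18}}{9} = - \frac{\left(2 - 4 j\right) \left(- \frac{1}{18}\right)}{9} = - \frac{- \frac{1}{9} + \frac{2 j}{9}}{9} = \frac{1}{81} - \frac{2 j}{81}$)
$\frac{36065}{-41189} - N{\left(-148 \right)} = \frac{36065}{-41189} - \left(\frac{1}{81} - - \frac{296}{81}\right) = 36065 \left(- \frac{1}{41189}\right) - \left(\frac{1}{81} + \frac{296}{81}\right) = - \frac{36065}{41189} - \frac{11}{3} = - \frac{561274}{123567}$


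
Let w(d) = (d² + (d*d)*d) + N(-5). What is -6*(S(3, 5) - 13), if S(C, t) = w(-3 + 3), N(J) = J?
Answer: 108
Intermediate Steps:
w(d) = -5 + d² + d³ (w(d) = (d² + (d*d)*d) - 5 = (d² + d²*d) - 5 = (d² + d³) - 5 = -5 + d² + d³)
S(C, t) = -5 (S(C, t) = -5 + (-3 + 3)² + (-3 + 3)³ = -5 + 0² + 0³ = -5 + 0 + 0 = -5)
-6*(S(3, 5) - 13) = -6*(-5 - 13) = -6*(-18) = 108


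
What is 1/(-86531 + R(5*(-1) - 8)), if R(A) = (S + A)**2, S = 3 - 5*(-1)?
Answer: -1/86506 ≈ -1.1560e-5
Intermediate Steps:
S = 8 (S = 3 + 5 = 8)
R(A) = (8 + A)**2
1/(-86531 + R(5*(-1) - 8)) = 1/(-86531 + (8 + (5*(-1) - 8))**2) = 1/(-86531 + (8 + (-5 - 8))**2) = 1/(-86531 + (8 - 13)**2) = 1/(-86531 + (-5)**2) = 1/(-86531 + 25) = 1/(-86506) = -1/86506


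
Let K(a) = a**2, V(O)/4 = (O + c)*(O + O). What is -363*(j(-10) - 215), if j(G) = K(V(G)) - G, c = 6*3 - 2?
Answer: -83560785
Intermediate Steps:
c = 16 (c = 18 - 2 = 16)
V(O) = 8*O*(16 + O) (V(O) = 4*((O + 16)*(O + O)) = 4*((16 + O)*(2*O)) = 4*(2*O*(16 + O)) = 8*O*(16 + O))
j(G) = -G + 64*G**2*(16 + G)**2 (j(G) = (8*G*(16 + G))**2 - G = 64*G**2*(16 + G)**2 - G = -G + 64*G**2*(16 + G)**2)
-363*(j(-10) - 215) = -363*(-10*(-1 + 64*(-10)*(16 - 10)**2) - 215) = -363*(-10*(-1 + 64*(-10)*6**2) - 215) = -363*(-10*(-1 + 64*(-10)*36) - 215) = -363*(-10*(-1 - 23040) - 215) = -363*(-10*(-23041) - 215) = -363*(230410 - 215) = -363*230195 = -83560785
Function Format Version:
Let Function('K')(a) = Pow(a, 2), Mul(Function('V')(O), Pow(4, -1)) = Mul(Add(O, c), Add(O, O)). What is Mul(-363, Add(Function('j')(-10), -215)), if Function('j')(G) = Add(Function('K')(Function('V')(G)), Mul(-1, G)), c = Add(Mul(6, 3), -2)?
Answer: -83560785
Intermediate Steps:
c = 16 (c = Add(18, -2) = 16)
Function('V')(O) = Mul(8, O, Add(16, O)) (Function('V')(O) = Mul(4, Mul(Add(O, 16), Add(O, O))) = Mul(4, Mul(Add(16, O), Mul(2, O))) = Mul(4, Mul(2, O, Add(16, O))) = Mul(8, O, Add(16, O)))
Function('j')(G) = Add(Mul(-1, G), Mul(64, Pow(G, 2), Pow(Add(16, G), 2))) (Function('j')(G) = Add(Pow(Mul(8, G, Add(16, G)), 2), Mul(-1, G)) = Add(Mul(64, Pow(G, 2), Pow(Add(16, G), 2)), Mul(-1, G)) = Add(Mul(-1, G), Mul(64, Pow(G, 2), Pow(Add(16, G), 2))))
Mul(-363, Add(Function('j')(-10), -215)) = Mul(-363, Add(Mul(-10, Add(-1, Mul(64, -10, Pow(Add(16, -10), 2)))), -215)) = Mul(-363, Add(Mul(-10, Add(-1, Mul(64, -10, Pow(6, 2)))), -215)) = Mul(-363, Add(Mul(-10, Add(-1, Mul(64, -10, 36))), -215)) = Mul(-363, Add(Mul(-10, Add(-1, -23040)), -215)) = Mul(-363, Add(Mul(-10, -23041), -215)) = Mul(-363, Add(230410, -215)) = Mul(-363, 230195) = -83560785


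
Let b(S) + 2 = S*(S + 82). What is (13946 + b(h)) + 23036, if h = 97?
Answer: 54343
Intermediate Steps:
b(S) = -2 + S*(82 + S) (b(S) = -2 + S*(S + 82) = -2 + S*(82 + S))
(13946 + b(h)) + 23036 = (13946 + (-2 + 97² + 82*97)) + 23036 = (13946 + (-2 + 9409 + 7954)) + 23036 = (13946 + 17361) + 23036 = 31307 + 23036 = 54343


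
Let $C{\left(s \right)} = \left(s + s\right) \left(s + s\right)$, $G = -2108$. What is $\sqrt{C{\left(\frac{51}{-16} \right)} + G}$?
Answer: $\frac{i \sqrt{132311}}{8} \approx 45.468 i$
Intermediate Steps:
$C{\left(s \right)} = 4 s^{2}$ ($C{\left(s \right)} = 2 s 2 s = 4 s^{2}$)
$\sqrt{C{\left(\frac{51}{-16} \right)} + G} = \sqrt{4 \left(\frac{51}{-16}\right)^{2} - 2108} = \sqrt{4 \left(51 \left(- \frac{1}{16}\right)\right)^{2} - 2108} = \sqrt{4 \left(- \frac{51}{16}\right)^{2} - 2108} = \sqrt{4 \cdot \frac{2601}{256} - 2108} = \sqrt{\frac{2601}{64} - 2108} = \sqrt{- \frac{132311}{64}} = \frac{i \sqrt{132311}}{8}$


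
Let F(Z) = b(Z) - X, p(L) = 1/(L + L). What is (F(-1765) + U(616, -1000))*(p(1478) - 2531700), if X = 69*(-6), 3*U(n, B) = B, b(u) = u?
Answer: 37815162370547/8868 ≈ 4.2642e+9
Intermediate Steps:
U(n, B) = B/3
X = -414
p(L) = 1/(2*L)
F(Z) = 414 + Z (F(Z) = Z - 1*(-414) = Z + 414 = 414 + Z)
(F(-1765) + U(616, -1000))*(p(1478) - 2531700) = ((414 - 1765) + (⅓)*(-1000))*((½)/1478 - 2531700) = (-1351 - 1000/3)*((½)*(1/1478) - 2531700) = -5053*(1/2956 - 2531700)/3 = -5053/3*(-7483705199/2956) = 37815162370547/8868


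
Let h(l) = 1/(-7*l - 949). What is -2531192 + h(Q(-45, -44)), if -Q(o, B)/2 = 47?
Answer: -736576873/291 ≈ -2.5312e+6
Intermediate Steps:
Q(o, B) = -94 (Q(o, B) = -2*47 = -94)
h(l) = 1/(-949 - 7*l)
-2531192 + h(Q(-45, -44)) = -2531192 - 1/(949 + 7*(-94)) = -2531192 - 1/(949 - 658) = -2531192 - 1/291 = -736576873/291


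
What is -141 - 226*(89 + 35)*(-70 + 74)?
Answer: -112237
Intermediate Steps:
-141 - 226*(89 + 35)*(-70 + 74) = -141 - 28024*4 = -141 - 226*496 = -141 - 112096 = -112237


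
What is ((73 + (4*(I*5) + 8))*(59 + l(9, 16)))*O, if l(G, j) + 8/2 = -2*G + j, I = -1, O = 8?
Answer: 25864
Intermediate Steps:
l(G, j) = -4 + j - 2*G (l(G, j) = -4 + (-2*G + j) = -4 + (j - 2*G) = -4 + j - 2*G)
((73 + (4*(I*5) + 8))*(59 + l(9, 16)))*O = ((73 + (4*(-1*5) + 8))*(59 + (-4 + 16 - 2*9)))*8 = ((73 + (4*(-5) + 8))*(59 + (-4 + 16 - 18)))*8 = ((73 + (-20 + 8))*(59 - 6))*8 = ((73 - 12)*53)*8 = (61*53)*8 = 3233*8 = 25864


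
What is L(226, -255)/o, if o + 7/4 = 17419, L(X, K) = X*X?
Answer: 204304/69669 ≈ 2.9325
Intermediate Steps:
L(X, K) = X²
o = 69669/4 (o = -7/4 + 17419 = 69669/4 ≈ 17417.)
L(226, -255)/o = 226²/(69669/4) = 51076*(4/69669) = 204304/69669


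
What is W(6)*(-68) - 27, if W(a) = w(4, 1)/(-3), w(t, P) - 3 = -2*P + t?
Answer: 259/3 ≈ 86.333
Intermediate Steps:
w(t, P) = 3 + t - 2*P (w(t, P) = 3 + (-2*P + t) = 3 + (t - 2*P) = 3 + t - 2*P)
W(a) = -5/3 (W(a) = (3 + 4 - 2*1)/(-3) = (3 + 4 - 2)*(-⅓) = 5*(-⅓) = -5/3)
W(6)*(-68) - 27 = -5/3*(-68) - 27 = 340/3 - 27 = 259/3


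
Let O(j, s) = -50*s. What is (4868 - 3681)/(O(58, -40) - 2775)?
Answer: -1187/775 ≈ -1.5316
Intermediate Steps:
(4868 - 3681)/(O(58, -40) - 2775) = (4868 - 3681)/(-50*(-40) - 2775) = 1187/(2000 - 2775) = 1187/(-775) = 1187*(-1/775) = -1187/775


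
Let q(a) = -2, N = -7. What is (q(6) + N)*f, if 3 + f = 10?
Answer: -63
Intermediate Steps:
f = 7 (f = -3 + 10 = 7)
(q(6) + N)*f = (-2 - 7)*7 = -9*7 = -63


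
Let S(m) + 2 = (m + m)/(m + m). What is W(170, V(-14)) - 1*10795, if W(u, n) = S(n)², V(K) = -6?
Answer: -10794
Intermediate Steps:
S(m) = -1 (S(m) = -2 + (m + m)/(m + m) = -2 + (2*m)/((2*m)) = -2 + (2*m)*(1/(2*m)) = -2 + 1 = -1)
W(u, n) = 1 (W(u, n) = (-1)² = 1)
W(170, V(-14)) - 1*10795 = 1 - 1*10795 = 1 - 10795 = -10794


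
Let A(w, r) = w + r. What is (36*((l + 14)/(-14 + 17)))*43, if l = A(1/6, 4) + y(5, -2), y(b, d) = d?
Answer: 8342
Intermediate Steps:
A(w, r) = r + w
l = 13/6 (l = (4 + 1/6) - 2 = (4 + ⅙) - 2 = 25/6 - 2 = 13/6 ≈ 2.1667)
(36*((l + 14)/(-14 + 17)))*43 = (36*((13/6 + 14)/(-14 + 17)))*43 = (36*((97/6)/3))*43 = (36*((97/6)*(⅓)))*43 = (36*(97/18))*43 = 194*43 = 8342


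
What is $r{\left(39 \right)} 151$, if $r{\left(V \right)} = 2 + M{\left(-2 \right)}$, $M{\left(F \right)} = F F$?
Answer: $906$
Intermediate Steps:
$M{\left(F \right)} = F^{2}$
$r{\left(V \right)} = 6$ ($r{\left(V \right)} = 2 + \left(-2\right)^{2} = 2 + 4 = 6$)
$r{\left(39 \right)} 151 = 6 \cdot 151 = 906$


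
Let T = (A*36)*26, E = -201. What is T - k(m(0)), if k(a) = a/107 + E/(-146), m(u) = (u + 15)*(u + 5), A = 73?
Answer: 1067387559/15622 ≈ 68326.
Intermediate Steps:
m(u) = (5 + u)*(15 + u) (m(u) = (15 + u)*(5 + u) = (5 + u)*(15 + u))
k(a) = 201/146 + a/107 (k(a) = a/107 - 201/(-146) = a*(1/107) - 201*(-1/146) = a/107 + 201/146 = 201/146 + a/107)
T = 68328 (T = (73*36)*26 = 2628*26 = 68328)
T - k(m(0)) = 68328 - (201/146 + (75 + 0**2 + 20*0)/107) = 68328 - (201/146 + (75 + 0 + 0)/107) = 68328 - (201/146 + (1/107)*75) = 68328 - (201/146 + 75/107) = 68328 - 1*32457/15622 = 68328 - 32457/15622 = 1067387559/15622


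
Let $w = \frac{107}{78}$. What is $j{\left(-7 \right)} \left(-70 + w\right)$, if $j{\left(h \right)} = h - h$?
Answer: $0$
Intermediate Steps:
$j{\left(h \right)} = 0$
$w = \frac{107}{78}$ ($w = 107 \cdot \frac{1}{78} = \frac{107}{78} \approx 1.3718$)
$j{\left(-7 \right)} \left(-70 + w\right) = 0 \left(-70 + \frac{107}{78}\right) = 0 \left(- \frac{5353}{78}\right) = 0$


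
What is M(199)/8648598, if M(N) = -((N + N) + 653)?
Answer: -1051/8648598 ≈ -0.00012152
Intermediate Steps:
M(N) = -653 - 2*N (M(N) = -(2*N + 653) = -(653 + 2*N) = -653 - 2*N)
M(199)/8648598 = (-653 - 2*199)/8648598 = (-653 - 398)*(1/8648598) = -1051*1/8648598 = -1051/8648598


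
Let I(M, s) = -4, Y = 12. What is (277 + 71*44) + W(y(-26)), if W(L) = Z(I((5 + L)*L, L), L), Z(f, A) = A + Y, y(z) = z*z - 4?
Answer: 4085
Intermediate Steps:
y(z) = -4 + z² (y(z) = z² - 4 = -4 + z²)
Z(f, A) = 12 + A (Z(f, A) = A + 12 = 12 + A)
W(L) = 12 + L
(277 + 71*44) + W(y(-26)) = (277 + 71*44) + (12 + (-4 + (-26)²)) = (277 + 3124) + (12 + (-4 + 676)) = 3401 + (12 + 672) = 3401 + 684 = 4085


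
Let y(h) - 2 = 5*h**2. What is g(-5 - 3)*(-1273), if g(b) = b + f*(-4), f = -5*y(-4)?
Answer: -2077536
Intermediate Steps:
y(h) = 2 + 5*h**2
f = -410 (f = -5*(2 + 5*(-4)**2) = -5*(2 + 5*16) = -5*(2 + 80) = -5*82 = -410)
g(b) = 1640 + b (g(b) = b - 410*(-4) = b + 1640 = 1640 + b)
g(-5 - 3)*(-1273) = (1640 + (-5 - 3))*(-1273) = (1640 - 8)*(-1273) = 1632*(-1273) = -2077536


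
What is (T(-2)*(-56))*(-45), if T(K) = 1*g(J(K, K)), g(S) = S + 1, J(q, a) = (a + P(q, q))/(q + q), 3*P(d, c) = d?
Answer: 4200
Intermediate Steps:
P(d, c) = d/3
J(q, a) = (a + q/3)/(2*q) (J(q, a) = (a + q/3)/(q + q) = (a + q/3)/((2*q)) = (a + q/3)*(1/(2*q)) = (a + q/3)/(2*q))
g(S) = 1 + S
T(K) = 5/3 (T(K) = 1*(1 + (K + 3*K)/(6*K)) = 1*(1 + (4*K)/(6*K)) = 1*(1 + ⅔) = 1*(5/3) = 5/3)
(T(-2)*(-56))*(-45) = ((5/3)*(-56))*(-45) = -280/3*(-45) = 4200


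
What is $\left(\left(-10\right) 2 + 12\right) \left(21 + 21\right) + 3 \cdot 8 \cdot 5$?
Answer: $-216$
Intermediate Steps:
$\left(\left(-10\right) 2 + 12\right) \left(21 + 21\right) + 3 \cdot 8 \cdot 5 = \left(-20 + 12\right) 42 + 3 \cdot 40 = \left(-8\right) 42 + 120 = -336 + 120 = -216$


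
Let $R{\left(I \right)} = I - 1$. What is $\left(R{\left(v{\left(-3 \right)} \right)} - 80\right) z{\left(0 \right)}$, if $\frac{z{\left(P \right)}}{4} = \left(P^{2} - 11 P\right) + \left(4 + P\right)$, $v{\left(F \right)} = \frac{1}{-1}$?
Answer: $-1312$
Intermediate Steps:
$v{\left(F \right)} = -1$
$R{\left(I \right)} = -1 + I$
$z{\left(P \right)} = 16 - 40 P + 4 P^{2}$ ($z{\left(P \right)} = 4 \left(\left(P^{2} - 11 P\right) + \left(4 + P\right)\right) = 4 \left(4 + P^{2} - 10 P\right) = 16 - 40 P + 4 P^{2}$)
$\left(R{\left(v{\left(-3 \right)} \right)} - 80\right) z{\left(0 \right)} = \left(\left(-1 - 1\right) - 80\right) \left(16 - 0 + 4 \cdot 0^{2}\right) = \left(-2 - 80\right) \left(16 + 0 + 4 \cdot 0\right) = - 82 \left(16 + 0 + 0\right) = \left(-82\right) 16 = -1312$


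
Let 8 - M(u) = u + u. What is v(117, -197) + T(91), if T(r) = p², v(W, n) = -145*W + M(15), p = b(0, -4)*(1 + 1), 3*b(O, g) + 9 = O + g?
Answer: -152207/9 ≈ -16912.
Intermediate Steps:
b(O, g) = -3 + O/3 + g/3 (b(O, g) = -3 + (O + g)/3 = -3 + (O/3 + g/3) = -3 + O/3 + g/3)
p = -26/3 (p = (-3 + (⅓)*0 + (⅓)*(-4))*(1 + 1) = (-3 + 0 - 4/3)*2 = -13/3*2 = -26/3 ≈ -8.6667)
M(u) = 8 - 2*u (M(u) = 8 - (u + u) = 8 - 2*u)
v(W, n) = -22 - 145*W (v(W, n) = -145*W + (8 - 2*15) = -145*W + (8 - 30) = -145*W - 22 = -22 - 145*W)
T(r) = 676/9 (T(r) = (-26/3)² = 676/9)
v(117, -197) + T(91) = (-22 - 145*117) + 676/9 = (-22 - 16965) + 676/9 = -16987 + 676/9 = -152207/9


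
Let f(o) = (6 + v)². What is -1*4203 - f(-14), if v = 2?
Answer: -4267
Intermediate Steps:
f(o) = 64 (f(o) = (6 + 2)² = 8² = 64)
-1*4203 - f(-14) = -1*4203 - 1*64 = -4203 - 64 = -4267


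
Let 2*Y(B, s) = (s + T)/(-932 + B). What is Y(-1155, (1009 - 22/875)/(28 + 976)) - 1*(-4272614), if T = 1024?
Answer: 15667072198959147/3666859000 ≈ 4.2726e+6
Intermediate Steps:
Y(B, s) = (1024 + s)/(2*(-932 + B)) (Y(B, s) = ((s + 1024)/(-932 + B))/2 = ((1024 + s)/(-932 + B))/2 = (1024 + s)/(2*(-932 + B)))
Y(-1155, (1009 - 22/875)/(28 + 976)) - 1*(-4272614) = (1024 + (1009 - 22/875)/(28 + 976))/(2*(-932 - 1155)) - 1*(-4272614) = (½)*(1024 + (1009 - 22*1/875)/1004)/(-2087) + 4272614 = (½)*(-1/2087)*(1024 + (1009 - 22/875)*(1/1004)) + 4272614 = (½)*(-1/2087)*(1024 + (882853/875)*(1/1004)) + 4272614 = (½)*(-1/2087)*(1024 + 882853/878500) + 4272614 = (½)*(-1/2087)*(900466853/878500) + 4272614 = -900466853/3666859000 + 4272614 = 15667072198959147/3666859000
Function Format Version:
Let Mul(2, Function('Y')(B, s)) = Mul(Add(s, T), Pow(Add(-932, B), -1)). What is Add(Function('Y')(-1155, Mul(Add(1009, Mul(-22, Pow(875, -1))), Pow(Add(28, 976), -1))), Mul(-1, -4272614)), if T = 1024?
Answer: Rational(15667072198959147, 3666859000) ≈ 4.2726e+6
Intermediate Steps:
Function('Y')(B, s) = Mul(Rational(1, 2), Pow(Add(-932, B), -1), Add(1024, s)) (Function('Y')(B, s) = Mul(Rational(1, 2), Mul(Add(s, 1024), Pow(Add(-932, B), -1))) = Mul(Rational(1, 2), Mul(Add(1024, s), Pow(Add(-932, B), -1))) = Mul(Rational(1, 2), Mul(Pow(Add(-932, B), -1), Add(1024, s))) = Mul(Rational(1, 2), Pow(Add(-932, B), -1), Add(1024, s)))
Add(Function('Y')(-1155, Mul(Add(1009, Mul(-22, Pow(875, -1))), Pow(Add(28, 976), -1))), Mul(-1, -4272614)) = Add(Mul(Rational(1, 2), Pow(Add(-932, -1155), -1), Add(1024, Mul(Add(1009, Mul(-22, Pow(875, -1))), Pow(Add(28, 976), -1)))), Mul(-1, -4272614)) = Add(Mul(Rational(1, 2), Pow(-2087, -1), Add(1024, Mul(Add(1009, Mul(-22, Rational(1, 875))), Pow(1004, -1)))), 4272614) = Add(Mul(Rational(1, 2), Rational(-1, 2087), Add(1024, Mul(Add(1009, Rational(-22, 875)), Rational(1, 1004)))), 4272614) = Add(Mul(Rational(1, 2), Rational(-1, 2087), Add(1024, Mul(Rational(882853, 875), Rational(1, 1004)))), 4272614) = Add(Mul(Rational(1, 2), Rational(-1, 2087), Add(1024, Rational(882853, 878500))), 4272614) = Add(Mul(Rational(1, 2), Rational(-1, 2087), Rational(900466853, 878500)), 4272614) = Add(Rational(-900466853, 3666859000), 4272614) = Rational(15667072198959147, 3666859000)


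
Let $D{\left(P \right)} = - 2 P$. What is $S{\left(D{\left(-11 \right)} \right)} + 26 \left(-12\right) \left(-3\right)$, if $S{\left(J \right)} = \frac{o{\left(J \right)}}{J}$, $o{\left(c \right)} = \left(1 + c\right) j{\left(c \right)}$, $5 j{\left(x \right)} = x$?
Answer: $\frac{4703}{5} \approx 940.6$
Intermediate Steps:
$j{\left(x \right)} = \frac{x}{5}$
$o{\left(c \right)} = \frac{c \left(1 + c\right)}{5}$ ($o{\left(c \right)} = \left(1 + c\right) \frac{c}{5} = \frac{c \left(1 + c\right)}{5}$)
$S{\left(J \right)} = \frac{1}{5} + \frac{J}{5}$ ($S{\left(J \right)} = \frac{\frac{1}{5} J \left(1 + J\right)}{J} = \frac{1}{5} + \frac{J}{5}$)
$S{\left(D{\left(-11 \right)} \right)} + 26 \left(-12\right) \left(-3\right) = \left(\frac{1}{5} + \frac{\left(-2\right) \left(-11\right)}{5}\right) + 26 \left(-12\right) \left(-3\right) = \left(\frac{1}{5} + \frac{1}{5} \cdot 22\right) - -936 = \left(\frac{1}{5} + \frac{22}{5}\right) + 936 = \frac{23}{5} + 936 = \frac{4703}{5}$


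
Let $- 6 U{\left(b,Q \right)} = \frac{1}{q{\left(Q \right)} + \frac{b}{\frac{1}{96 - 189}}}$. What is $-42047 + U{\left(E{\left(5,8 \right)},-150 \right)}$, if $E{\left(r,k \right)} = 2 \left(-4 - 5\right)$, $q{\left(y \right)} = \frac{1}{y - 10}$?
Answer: $- \frac{33785479379}{803517} \approx -42047.0$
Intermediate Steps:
$q{\left(y \right)} = \frac{1}{-10 + y}$
$E{\left(r,k \right)} = -18$ ($E{\left(r,k \right)} = 2 \left(-4 - 5\right) = 2 \left(-9\right) = -18$)
$U{\left(b,Q \right)} = - \frac{1}{6 \left(\frac{1}{-10 + Q} - 93 b\right)}$ ($U{\left(b,Q \right)} = - \frac{1}{6 \left(\frac{1}{-10 + Q} + \frac{b}{\frac{1}{96 - 189}}\right)} = - \frac{1}{6 \left(\frac{1}{-10 + Q} + \frac{b}{\frac{1}{-93}}\right)} = - \frac{1}{6 \left(\frac{1}{-10 + Q} + \frac{b}{- \frac{1}{93}}\right)} = - \frac{1}{6 \left(\frac{1}{-10 + Q} + b \left(-93\right)\right)} = - \frac{1}{6 \left(\frac{1}{-10 + Q} - 93 b\right)}$)
$-42047 + U{\left(E{\left(5,8 \right)},-150 \right)} = -42047 + \frac{-10 - 150}{6 \left(-1 + 93 \left(-18\right) \left(-10 - 150\right)\right)} = -42047 + \frac{1}{6} \frac{1}{-1 + 93 \left(-18\right) \left(-160\right)} \left(-160\right) = -42047 + \frac{1}{6} \frac{1}{-1 + 267840} \left(-160\right) = -42047 + \frac{1}{6} \cdot \frac{1}{267839} \left(-160\right) = -42047 - \frac{80}{803517} = - \frac{33785479379}{803517}$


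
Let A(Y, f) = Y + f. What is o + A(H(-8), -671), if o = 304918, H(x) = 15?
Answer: 304262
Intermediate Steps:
o + A(H(-8), -671) = 304918 + (15 - 671) = 304918 - 656 = 304262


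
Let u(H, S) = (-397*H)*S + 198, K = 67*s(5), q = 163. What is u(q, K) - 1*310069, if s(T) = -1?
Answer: 4025766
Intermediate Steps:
K = -67 (K = 67*(-1) = -67)
u(H, S) = 198 - 397*H*S (u(H, S) = -397*H*S + 198 = 198 - 397*H*S)
u(q, K) - 1*310069 = (198 - 397*163*(-67)) - 1*310069 = (198 + 4335637) - 310069 = 4335835 - 310069 = 4025766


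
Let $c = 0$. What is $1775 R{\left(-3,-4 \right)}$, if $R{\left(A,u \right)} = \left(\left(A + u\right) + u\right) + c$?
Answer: $-19525$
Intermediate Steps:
$R{\left(A,u \right)} = A + 2 u$ ($R{\left(A,u \right)} = \left(\left(A + u\right) + u\right) + 0 = \left(A + 2 u\right) + 0 = A + 2 u$)
$1775 R{\left(-3,-4 \right)} = 1775 \left(-3 + 2 \left(-4\right)\right) = 1775 \left(-3 - 8\right) = 1775 \left(-11\right) = -19525$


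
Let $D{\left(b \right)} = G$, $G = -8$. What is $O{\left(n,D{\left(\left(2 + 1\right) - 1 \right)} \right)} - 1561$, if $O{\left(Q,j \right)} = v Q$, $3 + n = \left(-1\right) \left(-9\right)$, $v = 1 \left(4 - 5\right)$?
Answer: $-1567$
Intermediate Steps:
$v = -1$ ($v = 1 \left(-1\right) = -1$)
$n = 6$ ($n = -3 - -9 = -3 + 9 = 6$)
$D{\left(b \right)} = -8$
$O{\left(Q,j \right)} = - Q$
$O{\left(n,D{\left(\left(2 + 1\right) - 1 \right)} \right)} - 1561 = \left(-1\right) 6 - 1561 = -6 - 1561 = -1567$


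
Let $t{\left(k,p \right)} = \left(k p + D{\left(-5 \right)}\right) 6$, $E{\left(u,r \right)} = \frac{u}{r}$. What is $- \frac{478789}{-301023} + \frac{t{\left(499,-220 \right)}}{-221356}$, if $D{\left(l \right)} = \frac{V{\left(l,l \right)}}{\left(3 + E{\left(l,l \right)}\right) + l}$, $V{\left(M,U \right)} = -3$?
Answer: $\frac{152127614555}{33316623594} \approx 4.5661$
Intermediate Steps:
$D{\left(l \right)} = - \frac{3}{4 + l}$ ($D{\left(l \right)} = - \frac{3}{\left(3 + \frac{l}{l}\right) + l} = - \frac{3}{\left(3 + 1\right) + l} = - \frac{3}{4 + l}$)
$t{\left(k,p \right)} = 18 + 6 k p$ ($t{\left(k,p \right)} = \left(k p - \frac{3}{4 - 5}\right) 6 = \left(k p - \frac{3}{-1}\right) 6 = \left(k p - -3\right) 6 = \left(k p + 3\right) 6 = \left(3 + k p\right) 6 = 18 + 6 k p$)
$- \frac{478789}{-301023} + \frac{t{\left(499,-220 \right)}}{-221356} = - \frac{478789}{-301023} + \frac{18 + 6 \cdot 499 \left(-220\right)}{-221356} = \left(-478789\right) \left(- \frac{1}{301023}\right) + \left(18 - 658680\right) \left(- \frac{1}{221356}\right) = \frac{478789}{301023} - - \frac{329331}{110678} = \frac{478789}{301023} + \frac{329331}{110678} = \frac{152127614555}{33316623594}$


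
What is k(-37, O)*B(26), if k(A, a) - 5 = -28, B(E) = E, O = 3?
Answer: -598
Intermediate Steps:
k(A, a) = -23 (k(A, a) = 5 - 28 = -23)
k(-37, O)*B(26) = -23*26 = -598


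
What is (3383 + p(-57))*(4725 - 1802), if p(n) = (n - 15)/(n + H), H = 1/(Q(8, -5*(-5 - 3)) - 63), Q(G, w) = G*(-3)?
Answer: 6133164289/620 ≈ 9.8922e+6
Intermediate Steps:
Q(G, w) = -3*G
H = -1/87 (H = 1/(-3*8 - 63) = 1/(-24 - 63) = 1/(-87) = -1/87 ≈ -0.011494)
p(n) = (-15 + n)/(-1/87 + n) (p(n) = (n - 15)/(n - 1/87) = (-15 + n)/(-1/87 + n))
(3383 + p(-57))*(4725 - 1802) = (3383 + 87*(-15 - 57)/(-1 + 87*(-57)))*(4725 - 1802) = (3383 + 87*(-72)/(-1 - 4959))*2923 = (3383 + 87*(-72)/(-4960))*2923 = (3383 + 87*(-1/4960)*(-72))*2923 = (3383 + 783/620)*2923 = (2098243/620)*2923 = 6133164289/620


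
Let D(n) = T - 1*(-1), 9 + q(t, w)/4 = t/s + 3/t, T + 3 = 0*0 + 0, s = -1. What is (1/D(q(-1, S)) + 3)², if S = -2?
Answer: 25/4 ≈ 6.2500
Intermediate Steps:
T = -3 (T = -3 + (0*0 + 0) = -3 + (0 + 0) = -3 + 0 = -3)
q(t, w) = -36 - 4*t + 12/t (q(t, w) = -36 + 4*(t/(-1) + 3/t) = -36 + 4*(t*(-1) + 3/t) = -36 + 4*(-t + 3/t) = -36 + (-4*t + 12/t) = -36 - 4*t + 12/t)
D(n) = -2 (D(n) = -3 - 1*(-1) = -3 + 1 = -2)
(1/D(q(-1, S)) + 3)² = (1/(-2) + 3)² = (-½ + 3)² = (5/2)² = 25/4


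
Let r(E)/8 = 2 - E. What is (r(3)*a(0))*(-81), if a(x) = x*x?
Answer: 0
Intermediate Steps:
a(x) = x**2
r(E) = 16 - 8*E (r(E) = 8*(2 - E) = 16 - 8*E)
(r(3)*a(0))*(-81) = ((16 - 8*3)*0**2)*(-81) = ((16 - 24)*0)*(-81) = -8*0*(-81) = 0*(-81) = 0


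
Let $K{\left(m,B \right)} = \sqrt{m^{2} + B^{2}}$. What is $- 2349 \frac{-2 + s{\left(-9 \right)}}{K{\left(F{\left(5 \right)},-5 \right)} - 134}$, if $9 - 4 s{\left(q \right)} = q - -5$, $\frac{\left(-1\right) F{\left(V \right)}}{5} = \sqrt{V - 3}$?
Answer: $\frac{786915}{35762} + \frac{58725 \sqrt{3}}{71524} \approx 23.426$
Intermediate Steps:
$F{\left(V \right)} = - 5 \sqrt{-3 + V}$ ($F{\left(V \right)} = - 5 \sqrt{V - 3} = - 5 \sqrt{-3 + V}$)
$s{\left(q \right)} = 1 - \frac{q}{4}$ ($s{\left(q \right)} = \frac{9}{4} - \frac{q - -5}{4} = \frac{9}{4} - \frac{q + 5}{4} = \frac{9}{4} - \frac{5 + q}{4} = \frac{9}{4} - \left(\frac{5}{4} + \frac{q}{4}\right) = 1 - \frac{q}{4}$)
$K{\left(m,B \right)} = \sqrt{B^{2} + m^{2}}$
$- 2349 \frac{-2 + s{\left(-9 \right)}}{K{\left(F{\left(5 \right)},-5 \right)} - 134} = - 2349 \frac{-2 + \left(1 - - \frac{9}{4}\right)}{\sqrt{\left(-5\right)^{2} + \left(- 5 \sqrt{-3 + 5}\right)^{2}} - 134} = - 2349 \frac{-2 + \left(1 + \frac{9}{4}\right)}{\sqrt{25 + \left(- 5 \sqrt{2}\right)^{2}} - 134} = - 2349 \frac{-2 + \frac{13}{4}}{\sqrt{25 + 50} - 134} = - 2349 \frac{5}{4 \left(\sqrt{75} - 134\right)} = - 2349 \frac{5}{4 \left(5 \sqrt{3} - 134\right)} = - 2349 \frac{5}{4 \left(-134 + 5 \sqrt{3}\right)} = - \frac{11745}{4 \left(-134 + 5 \sqrt{3}\right)}$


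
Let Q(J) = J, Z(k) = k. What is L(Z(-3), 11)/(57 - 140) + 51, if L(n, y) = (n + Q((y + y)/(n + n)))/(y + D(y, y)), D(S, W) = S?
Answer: 139699/2739 ≈ 51.004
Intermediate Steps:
L(n, y) = (n + y/n)/(2*y) (L(n, y) = (n + (y + y)/(n + n))/(y + y) = (n + (2*y)/((2*n)))/((2*y)) = (n + (2*y)*(1/(2*n)))*(1/(2*y)) = (n + y/n)*(1/(2*y)) = (n + y/n)/(2*y))
L(Z(-3), 11)/(57 - 140) + 51 = ((1/2)*(11 + (-3)**2)/(-3*11))/(57 - 140) + 51 = ((1/2)*(-1/3)*(1/11)*(11 + 9))/(-83) + 51 = ((1/2)*(-1/3)*(1/11)*20)*(-1/83) + 51 = -10/33*(-1/83) + 51 = 10/2739 + 51 = 139699/2739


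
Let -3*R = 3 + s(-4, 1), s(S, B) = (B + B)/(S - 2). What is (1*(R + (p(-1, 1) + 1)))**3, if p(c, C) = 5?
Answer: 97336/729 ≈ 133.52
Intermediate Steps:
s(S, B) = 2*B/(-2 + S) (s(S, B) = (2*B)/(-2 + S) = 2*B/(-2 + S))
R = -8/9 (R = -(3 + 2*1/(-2 - 4))/3 = -(3 + 2*1/(-6))/3 = -(3 + 2*1*(-1/6))/3 = -(3 - 1/3)/3 = -1/3*8/3 = -8/9 ≈ -0.88889)
(1*(R + (p(-1, 1) + 1)))**3 = (1*(-8/9 + (5 + 1)))**3 = (1*(-8/9 + 6))**3 = (1*(46/9))**3 = (46/9)**3 = 97336/729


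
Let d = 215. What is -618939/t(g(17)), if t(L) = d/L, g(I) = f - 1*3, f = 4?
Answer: -618939/215 ≈ -2878.8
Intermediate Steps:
g(I) = 1 (g(I) = 4 - 1*3 = 4 - 3 = 1)
t(L) = 215/L
-618939/t(g(17)) = -618939/(215/1) = -618939/(215*1) = -618939/215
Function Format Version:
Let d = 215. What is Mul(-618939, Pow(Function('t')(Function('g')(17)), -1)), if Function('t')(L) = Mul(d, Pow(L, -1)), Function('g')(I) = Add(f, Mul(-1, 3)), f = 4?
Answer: Rational(-618939, 215) ≈ -2878.8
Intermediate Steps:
Function('g')(I) = 1 (Function('g')(I) = Add(4, Mul(-1, 3)) = Add(4, -3) = 1)
Function('t')(L) = Mul(215, Pow(L, -1))
Mul(-618939, Pow(Function('t')(Function('g')(17)), -1)) = Mul(-618939, Pow(Mul(215, Pow(1, -1)), -1)) = Mul(-618939, Pow(Mul(215, 1), -1)) = Mul(-618939, Pow(215, -1)) = Mul(-618939, Rational(1, 215)) = Rational(-618939, 215)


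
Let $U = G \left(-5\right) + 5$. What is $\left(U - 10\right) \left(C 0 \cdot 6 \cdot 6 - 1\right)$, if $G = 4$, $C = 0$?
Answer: $25$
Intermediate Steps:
$U = -15$ ($U = 4 \left(-5\right) + 5 = -20 + 5 = -15$)
$\left(U - 10\right) \left(C 0 \cdot 6 \cdot 6 - 1\right) = \left(-15 - 10\right) \left(0 \cdot 0 \cdot 6 \cdot 6 - 1\right) = - 25 \left(0 \cdot 0 \cdot 6 - 1\right) = - 25 \left(0 \cdot 0 - 1\right) = - 25 \left(0 - 1\right) = \left(-25\right) \left(-1\right) = 25$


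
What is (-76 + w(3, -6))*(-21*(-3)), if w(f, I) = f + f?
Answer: -4410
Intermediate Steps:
w(f, I) = 2*f
(-76 + w(3, -6))*(-21*(-3)) = (-76 + 2*3)*(-21*(-3)) = (-76 + 6)*63 = -70*63 = -4410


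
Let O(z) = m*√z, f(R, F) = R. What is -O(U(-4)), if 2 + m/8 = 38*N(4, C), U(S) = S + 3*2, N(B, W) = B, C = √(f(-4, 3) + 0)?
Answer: -1200*√2 ≈ -1697.1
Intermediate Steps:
C = 2*I (C = √(-4 + 0) = √(-4) = 2*I ≈ 2.0*I)
U(S) = 6 + S (U(S) = S + 6 = 6 + S)
m = 1200 (m = -16 + 8*(38*4) = -16 + 8*152 = -16 + 1216 = 1200)
O(z) = 1200*√z
-O(U(-4)) = -1200*√(6 - 4) = -1200*√2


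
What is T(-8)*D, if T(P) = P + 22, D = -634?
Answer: -8876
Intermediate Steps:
T(P) = 22 + P
T(-8)*D = (22 - 8)*(-634) = 14*(-634) = -8876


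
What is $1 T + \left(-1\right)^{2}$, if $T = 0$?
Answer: $1$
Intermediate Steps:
$1 T + \left(-1\right)^{2} = 1 \cdot 0 + \left(-1\right)^{2} = 0 + 1 = 1$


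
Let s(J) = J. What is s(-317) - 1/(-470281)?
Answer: -149079076/470281 ≈ -317.00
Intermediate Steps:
s(-317) - 1/(-470281) = -317 - 1/(-470281) = -317 - 1*(-1/470281) = -317 + 1/470281 = -149079076/470281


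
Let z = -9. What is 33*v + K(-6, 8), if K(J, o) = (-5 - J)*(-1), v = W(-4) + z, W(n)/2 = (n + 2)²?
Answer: -34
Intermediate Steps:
W(n) = 2*(2 + n)² (W(n) = 2*(n + 2)² = 2*(2 + n)²)
v = -1 (v = 2*(2 - 4)² - 9 = 2*(-2)² - 9 = 2*4 - 9 = 8 - 9 = -1)
K(J, o) = 5 + J
33*v + K(-6, 8) = 33*(-1) + (5 - 6) = -33 - 1 = -34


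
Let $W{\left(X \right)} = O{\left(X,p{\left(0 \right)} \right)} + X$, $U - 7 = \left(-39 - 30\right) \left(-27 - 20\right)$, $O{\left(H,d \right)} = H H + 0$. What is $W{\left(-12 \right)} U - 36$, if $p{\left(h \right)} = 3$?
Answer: $428964$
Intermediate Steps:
$O{\left(H,d \right)} = H^{2}$ ($O{\left(H,d \right)} = H^{2} + 0 = H^{2}$)
$U = 3250$ ($U = 7 + \left(-39 - 30\right) \left(-27 - 20\right) = 7 - -3243 = 7 + 3243 = 3250$)
$W{\left(X \right)} = X + X^{2}$ ($W{\left(X \right)} = X^{2} + X = X + X^{2}$)
$W{\left(-12 \right)} U - 36 = - 12 \left(1 - 12\right) 3250 - 36 = \left(-12\right) \left(-11\right) 3250 - 36 = 132 \cdot 3250 - 36 = 429000 - 36 = 428964$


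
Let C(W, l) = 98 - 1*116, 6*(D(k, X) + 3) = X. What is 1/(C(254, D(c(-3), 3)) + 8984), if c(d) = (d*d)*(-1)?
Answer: 1/8966 ≈ 0.00011153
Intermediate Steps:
c(d) = -d² (c(d) = d²*(-1) = -d²)
D(k, X) = -3 + X/6
C(W, l) = -18 (C(W, l) = 98 - 116 = -18)
1/(C(254, D(c(-3), 3)) + 8984) = 1/(-18 + 8984) = 1/8966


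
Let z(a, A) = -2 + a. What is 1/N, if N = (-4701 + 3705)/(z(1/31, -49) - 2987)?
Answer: 15443/5146 ≈ 3.0010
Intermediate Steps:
N = 5146/15443 (N = (-4701 + 3705)/((-2 + 1/31) - 2987) = -996/((-2 + 1/31) - 2987) = -996/(-61/31 - 2987) = -996/(-92658/31) = -996*(-31/92658) = 5146/15443 ≈ 0.33323)
1/N = 1/(5146/15443) = 15443/5146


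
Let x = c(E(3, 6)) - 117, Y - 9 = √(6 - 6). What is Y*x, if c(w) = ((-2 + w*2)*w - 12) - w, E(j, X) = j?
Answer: -1080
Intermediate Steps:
Y = 9 (Y = 9 + √(6 - 6) = 9 + √0 = 9 + 0 = 9)
c(w) = -12 - w + w*(-2 + 2*w) (c(w) = ((-2 + 2*w)*w - 12) - w = (w*(-2 + 2*w) - 12) - w = (-12 + w*(-2 + 2*w)) - w = -12 - w + w*(-2 + 2*w))
x = -120 (x = (-12 - 3*3 + 2*3²) - 117 = (-12 - 9 + 2*9) - 117 = (-12 - 9 + 18) - 117 = -3 - 117 = -120)
Y*x = 9*(-120) = -1080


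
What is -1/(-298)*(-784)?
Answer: -392/149 ≈ -2.6309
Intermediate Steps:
-1/(-298)*(-784) = -1*(-1/298)*(-784) = (1/298)*(-784) = -392/149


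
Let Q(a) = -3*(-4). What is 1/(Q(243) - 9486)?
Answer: -1/9474 ≈ -0.00010555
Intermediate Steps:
Q(a) = 12
1/(Q(243) - 9486) = 1/(12 - 9486) = 1/(-9474) = -1/9474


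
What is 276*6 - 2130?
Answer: -474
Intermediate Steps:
276*6 - 2130 = 1656 - 2130 = -474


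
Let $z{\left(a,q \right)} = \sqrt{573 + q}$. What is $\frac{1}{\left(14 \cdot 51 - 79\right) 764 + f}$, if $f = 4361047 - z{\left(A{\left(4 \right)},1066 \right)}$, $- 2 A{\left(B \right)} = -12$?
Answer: $\frac{4846187}{23485528437330} + \frac{\sqrt{1639}}{23485528437330} \approx 2.0635 \cdot 10^{-7}$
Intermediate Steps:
$A{\left(B \right)} = 6$ ($A{\left(B \right)} = \left(- \frac{1}{2}\right) \left(-12\right) = 6$)
$f = 4361047 - \sqrt{1639}$ ($f = 4361047 - \sqrt{573 + 1066} = 4361047 - \sqrt{1639} \approx 4.361 \cdot 10^{6}$)
$\frac{1}{\left(14 \cdot 51 - 79\right) 764 + f} = \frac{1}{\left(14 \cdot 51 - 79\right) 764 + \left(4361047 - \sqrt{1639}\right)} = \frac{1}{\left(714 - 79\right) 764 + \left(4361047 - \sqrt{1639}\right)} = \frac{1}{635 \cdot 764 + \left(4361047 - \sqrt{1639}\right)} = \frac{1}{485140 + \left(4361047 - \sqrt{1639}\right)} = \frac{1}{4846187 - \sqrt{1639}}$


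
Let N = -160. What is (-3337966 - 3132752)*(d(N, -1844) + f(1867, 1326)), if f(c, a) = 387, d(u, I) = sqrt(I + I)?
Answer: -2504167866 - 12941436*I*sqrt(922) ≈ -2.5042e+9 - 3.9296e+8*I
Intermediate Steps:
d(u, I) = sqrt(2)*sqrt(I) (d(u, I) = sqrt(2*I) = sqrt(2)*sqrt(I))
(-3337966 - 3132752)*(d(N, -1844) + f(1867, 1326)) = (-3337966 - 3132752)*(sqrt(2)*sqrt(-1844) + 387) = -6470718*(sqrt(2)*(2*I*sqrt(461)) + 387) = -6470718*(2*I*sqrt(922) + 387) = -6470718*(387 + 2*I*sqrt(922)) = -2504167866 - 12941436*I*sqrt(922)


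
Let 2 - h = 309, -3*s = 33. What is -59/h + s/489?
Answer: 25474/150123 ≈ 0.16969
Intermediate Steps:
s = -11 (s = -⅓*33 = -11)
h = -307 (h = 2 - 1*309 = 2 - 309 = -307)
-59/h + s/489 = -59/(-307) - 11/489 = -59*(-1/307) - 11*1/489 = 59/307 - 11/489 = 25474/150123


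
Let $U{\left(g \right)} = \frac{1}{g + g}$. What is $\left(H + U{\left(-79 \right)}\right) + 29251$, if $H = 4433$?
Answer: $\frac{5322071}{158} \approx 33684.0$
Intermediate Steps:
$U{\left(g \right)} = \frac{1}{2 g}$
$\left(H + U{\left(-79 \right)}\right) + 29251 = \left(4433 + \frac{1}{2 \left(-79\right)}\right) + 29251 = \left(4433 + \frac{1}{2} \left(- \frac{1}{79}\right)\right) + 29251 = \left(4433 - \frac{1}{158}\right) + 29251 = \frac{700413}{158} + 29251 = \frac{5322071}{158}$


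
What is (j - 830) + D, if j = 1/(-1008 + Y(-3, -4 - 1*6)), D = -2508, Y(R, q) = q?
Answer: -3398085/1018 ≈ -3338.0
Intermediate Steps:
j = -1/1018 (j = 1/(-1008 + (-4 - 1*6)) = 1/(-1008 + (-4 - 6)) = 1/(-1008 - 10) = 1/(-1018) = -1/1018 ≈ -0.00098232)
(j - 830) + D = (-1/1018 - 830) - 2508 = -844941/1018 - 2508 = -3398085/1018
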